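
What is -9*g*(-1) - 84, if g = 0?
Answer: -84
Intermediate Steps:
-9*g*(-1) - 84 = -0*(-1) - 84 = -9*0 - 84 = 0 - 84 = -84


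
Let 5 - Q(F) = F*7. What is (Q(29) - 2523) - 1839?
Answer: -4560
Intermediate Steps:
Q(F) = 5 - 7*F (Q(F) = 5 - F*7 = 5 - 7*F)
(Q(29) - 2523) - 1839 = ((5 - 7*29) - 2523) - 1839 = ((5 - 203) - 2523) - 1839 = (-198 - 2523) - 1839 = -2721 - 1839 = -4560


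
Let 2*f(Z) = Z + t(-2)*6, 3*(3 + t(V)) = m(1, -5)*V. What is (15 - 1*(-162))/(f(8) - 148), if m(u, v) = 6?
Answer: -59/55 ≈ -1.0727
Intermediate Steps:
t(V) = -3 + 2*V (t(V) = -3 + (6*V)/3 = -3 + 2*V)
f(Z) = -21 + Z/2 (f(Z) = (Z + (-3 + 2*(-2))*6)/2 = (Z + (-3 - 4)*6)/2 = (Z - 7*6)/2 = (Z - 42)/2 = (-42 + Z)/2 = -21 + Z/2)
(15 - 1*(-162))/(f(8) - 148) = (15 - 1*(-162))/((-21 + (1/2)*8) - 148) = (15 + 162)/((-21 + 4) - 148) = 177/(-17 - 148) = 177/(-165) = -1/165*177 = -59/55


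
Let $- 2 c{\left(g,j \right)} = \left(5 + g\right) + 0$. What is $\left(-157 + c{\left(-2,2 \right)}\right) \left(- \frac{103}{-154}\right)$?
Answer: $- \frac{32651}{308} \approx -106.01$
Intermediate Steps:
$c{\left(g,j \right)} = - \frac{5}{2} - \frac{g}{2}$ ($c{\left(g,j \right)} = - \frac{\left(5 + g\right) + 0}{2} = - \frac{5 + g}{2} = - \frac{5}{2} - \frac{g}{2}$)
$\left(-157 + c{\left(-2,2 \right)}\right) \left(- \frac{103}{-154}\right) = \left(-157 - \frac{3}{2}\right) \left(- \frac{103}{-154}\right) = \left(-157 + \left(- \frac{5}{2} + 1\right)\right) \left(\left(-103\right) \left(- \frac{1}{154}\right)\right) = \left(-157 - \frac{3}{2}\right) \frac{103}{154} = \left(- \frac{317}{2}\right) \frac{103}{154} = - \frac{32651}{308}$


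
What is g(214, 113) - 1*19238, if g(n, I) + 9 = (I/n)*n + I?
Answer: -19021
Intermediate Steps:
g(n, I) = -9 + 2*I (g(n, I) = -9 + ((I/n)*n + I) = -9 + (I + I) = -9 + 2*I)
g(214, 113) - 1*19238 = (-9 + 2*113) - 1*19238 = (-9 + 226) - 19238 = 217 - 19238 = -19021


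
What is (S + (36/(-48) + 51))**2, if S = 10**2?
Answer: 361201/16 ≈ 22575.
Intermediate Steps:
S = 100
(S + (36/(-48) + 51))**2 = (100 + (36/(-48) + 51))**2 = (100 + (36*(-1/48) + 51))**2 = (100 + (-3/4 + 51))**2 = (100 + 201/4)**2 = (601/4)**2 = 361201/16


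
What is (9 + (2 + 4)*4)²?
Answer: 1089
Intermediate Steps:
(9 + (2 + 4)*4)² = (9 + 6*4)² = (9 + 24)² = 33² = 1089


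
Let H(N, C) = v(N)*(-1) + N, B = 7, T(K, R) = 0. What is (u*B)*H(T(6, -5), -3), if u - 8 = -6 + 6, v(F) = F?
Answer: 0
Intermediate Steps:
u = 8 (u = 8 + (-6 + 6) = 8 + 0 = 8)
H(N, C) = 0 (H(N, C) = N*(-1) + N = -N + N = 0)
(u*B)*H(T(6, -5), -3) = (8*7)*0 = 56*0 = 0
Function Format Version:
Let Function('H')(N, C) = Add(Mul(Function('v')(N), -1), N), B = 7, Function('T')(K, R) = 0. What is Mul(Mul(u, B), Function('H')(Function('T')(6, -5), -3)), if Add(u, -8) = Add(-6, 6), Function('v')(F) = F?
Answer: 0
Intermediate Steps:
u = 8 (u = Add(8, Add(-6, 6)) = Add(8, 0) = 8)
Function('H')(N, C) = 0 (Function('H')(N, C) = Add(Mul(N, -1), N) = Add(Mul(-1, N), N) = 0)
Mul(Mul(u, B), Function('H')(Function('T')(6, -5), -3)) = Mul(Mul(8, 7), 0) = Mul(56, 0) = 0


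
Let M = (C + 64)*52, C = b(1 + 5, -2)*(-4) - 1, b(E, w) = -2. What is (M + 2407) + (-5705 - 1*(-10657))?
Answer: 11051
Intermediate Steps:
C = 7 (C = -2*(-4) - 1 = 8 - 1 = 7)
M = 3692 (M = (7 + 64)*52 = 71*52 = 3692)
(M + 2407) + (-5705 - 1*(-10657)) = (3692 + 2407) + (-5705 - 1*(-10657)) = 6099 + (-5705 + 10657) = 6099 + 4952 = 11051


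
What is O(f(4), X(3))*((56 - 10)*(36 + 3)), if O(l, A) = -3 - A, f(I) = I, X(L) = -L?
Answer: 0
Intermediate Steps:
O(f(4), X(3))*((56 - 10)*(36 + 3)) = (-3 - (-1)*3)*((56 - 10)*(36 + 3)) = (-3 - 1*(-3))*(46*39) = (-3 + 3)*1794 = 0*1794 = 0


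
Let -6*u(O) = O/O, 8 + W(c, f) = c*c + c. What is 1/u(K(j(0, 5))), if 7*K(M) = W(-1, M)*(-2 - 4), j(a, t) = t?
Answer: -6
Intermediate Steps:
W(c, f) = -8 + c + c² (W(c, f) = -8 + (c*c + c) = -8 + (c² + c) = -8 + (c + c²) = -8 + c + c²)
K(M) = 48/7 (K(M) = ((-8 - 1 + (-1)²)*(-2 - 4))/7 = ((-8 - 1 + 1)*(-6))/7 = (-8*(-6))/7 = (⅐)*48 = 48/7)
u(O) = -⅙ (u(O) = -O/(6*O) = -⅙*1 = -⅙)
1/u(K(j(0, 5))) = 1/(-⅙) = -6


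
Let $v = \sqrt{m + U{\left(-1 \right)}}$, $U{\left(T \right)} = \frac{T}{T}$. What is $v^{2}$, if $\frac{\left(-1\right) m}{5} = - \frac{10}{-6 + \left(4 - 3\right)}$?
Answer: $-9$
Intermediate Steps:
$U{\left(T \right)} = 1$
$m = -10$ ($m = - 5 \left(- \frac{10}{-6 + \left(4 - 3\right)}\right) = - 5 \left(- \frac{10}{-6 + 1}\right) = - 5 \left(- \frac{10}{-5}\right) = - 5 \left(\left(-10\right) \left(- \frac{1}{5}\right)\right) = \left(-5\right) 2 = -10$)
$v = 3 i$ ($v = \sqrt{-10 + 1} = \sqrt{-9} = 3 i \approx 3.0 i$)
$v^{2} = \left(3 i\right)^{2} = -9$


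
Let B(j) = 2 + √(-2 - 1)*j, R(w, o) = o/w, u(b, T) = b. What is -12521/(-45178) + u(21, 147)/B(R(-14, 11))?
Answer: 386266883/51819166 + 3234*I*√3/1147 ≈ 7.4541 + 4.8836*I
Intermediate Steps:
B(j) = 2 + I*j*√3 (B(j) = 2 + √(-3)*j = 2 + (I*√3)*j = 2 + I*j*√3)
-12521/(-45178) + u(21, 147)/B(R(-14, 11)) = -12521/(-45178) + 21/(2 + I*(11/(-14))*√3) = -12521*(-1/45178) + 21/(2 + I*(11*(-1/14))*√3) = 12521/45178 + 21/(2 + I*(-11/14)*√3) = 12521/45178 + 21/(2 - 11*I*√3/14)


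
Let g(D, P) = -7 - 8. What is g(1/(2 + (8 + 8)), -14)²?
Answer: 225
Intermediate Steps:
g(D, P) = -15
g(1/(2 + (8 + 8)), -14)² = (-15)² = 225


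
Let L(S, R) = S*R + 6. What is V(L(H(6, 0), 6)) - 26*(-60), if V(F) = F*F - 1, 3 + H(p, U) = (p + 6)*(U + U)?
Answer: 1703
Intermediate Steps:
H(p, U) = -3 + 2*U*(6 + p) (H(p, U) = -3 + (p + 6)*(U + U) = -3 + (6 + p)*(2*U) = -3 + 2*U*(6 + p))
L(S, R) = 6 + R*S (L(S, R) = R*S + 6 = 6 + R*S)
V(F) = -1 + F**2 (V(F) = F**2 - 1 = -1 + F**2)
V(L(H(6, 0), 6)) - 26*(-60) = (-1 + (6 + 6*(-3 + 12*0 + 2*0*6))**2) - 26*(-60) = (-1 + (6 + 6*(-3 + 0 + 0))**2) + 1560 = (-1 + (6 + 6*(-3))**2) + 1560 = (-1 + (6 - 18)**2) + 1560 = (-1 + (-12)**2) + 1560 = (-1 + 144) + 1560 = 143 + 1560 = 1703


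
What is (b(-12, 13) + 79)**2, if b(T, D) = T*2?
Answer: 3025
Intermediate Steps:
b(T, D) = 2*T
(b(-12, 13) + 79)**2 = (2*(-12) + 79)**2 = (-24 + 79)**2 = 55**2 = 3025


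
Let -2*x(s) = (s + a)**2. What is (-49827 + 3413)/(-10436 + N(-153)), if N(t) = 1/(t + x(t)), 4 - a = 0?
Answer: 522319949/117441527 ≈ 4.4475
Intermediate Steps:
a = 4 (a = 4 - 1*0 = 4 + 0 = 4)
x(s) = -(4 + s)**2/2 (x(s) = -(s + 4)**2/2 = -(4 + s)**2/2)
N(t) = 1/(t - (4 + t)**2/2)
(-49827 + 3413)/(-10436 + N(-153)) = (-49827 + 3413)/(-10436 + 2/(-(4 - 153)**2 + 2*(-153))) = -46414/(-10436 + 2/(-1*(-149)**2 - 306)) = -46414/(-10436 + 2/(-1*22201 - 306)) = -46414/(-10436 + 2/(-22201 - 306)) = -46414/(-10436 + 2/(-22507)) = -46414/(-10436 + 2*(-1/22507)) = -46414/(-10436 - 2/22507) = -46414/(-234883054/22507) = -46414*(-22507/234883054) = 522319949/117441527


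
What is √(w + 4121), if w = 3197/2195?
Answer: 2*√4965524610/2195 ≈ 64.206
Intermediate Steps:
w = 3197/2195 (w = 3197*(1/2195) = 3197/2195 ≈ 1.4565)
√(w + 4121) = √(3197/2195 + 4121) = √(9048792/2195) = 2*√4965524610/2195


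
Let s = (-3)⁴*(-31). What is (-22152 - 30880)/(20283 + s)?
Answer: -13258/4443 ≈ -2.9840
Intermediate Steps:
s = -2511 (s = 81*(-31) = -2511)
(-22152 - 30880)/(20283 + s) = (-22152 - 30880)/(20283 - 2511) = -53032/17772 = -53032*1/17772 = -13258/4443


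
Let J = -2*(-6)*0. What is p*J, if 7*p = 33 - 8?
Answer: 0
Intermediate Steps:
p = 25/7 (p = (33 - 8)/7 = (1/7)*25 = 25/7 ≈ 3.5714)
J = 0 (J = 12*0 = 0)
p*J = (25/7)*0 = 0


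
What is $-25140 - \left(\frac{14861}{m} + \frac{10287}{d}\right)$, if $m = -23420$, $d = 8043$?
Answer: $- \frac{1578556427639}{62789020} \approx -25141.0$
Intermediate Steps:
$-25140 - \left(\frac{14861}{m} + \frac{10287}{d}\right) = -25140 - \left(\frac{14861}{-23420} + \frac{10287}{8043}\right) = -25140 - \left(14861 \left(- \frac{1}{23420}\right) + 10287 \cdot \frac{1}{8043}\right) = -25140 - \left(- \frac{14861}{23420} + \frac{3429}{2681}\right) = -25140 - \frac{40464839}{62789020} = - \frac{1578556427639}{62789020}$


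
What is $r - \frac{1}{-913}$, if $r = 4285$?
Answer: $\frac{3912206}{913} \approx 4285.0$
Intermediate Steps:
$r - \frac{1}{-913} = 4285 - \frac{1}{-913} = 4285 - - \frac{1}{913} = 4285 + \frac{1}{913} = \frac{3912206}{913}$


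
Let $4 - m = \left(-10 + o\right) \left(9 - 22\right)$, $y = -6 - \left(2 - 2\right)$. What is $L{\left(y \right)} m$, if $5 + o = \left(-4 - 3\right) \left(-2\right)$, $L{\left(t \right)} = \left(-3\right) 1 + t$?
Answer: $81$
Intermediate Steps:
$y = -6$ ($y = -6 - \left(2 - 2\right) = -6 - 0 = -6 + 0 = -6$)
$L{\left(t \right)} = -3 + t$
$o = 9$ ($o = -5 + \left(-4 - 3\right) \left(-2\right) = -5 - -14 = -5 + 14 = 9$)
$m = -9$ ($m = 4 - \left(-10 + 9\right) \left(9 - 22\right) = 4 - \left(-1\right) \left(-13\right) = 4 - 13 = -9$)
$L{\left(y \right)} m = \left(-3 - 6\right) \left(-9\right) = \left(-9\right) \left(-9\right) = 81$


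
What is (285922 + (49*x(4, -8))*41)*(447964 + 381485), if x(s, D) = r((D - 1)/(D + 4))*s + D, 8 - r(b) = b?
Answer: 262153162593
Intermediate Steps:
r(b) = 8 - b
x(s, D) = D + s*(8 - (-1 + D)/(4 + D)) (x(s, D) = (8 - (D - 1)/(D + 4))*s + D = (8 - (-1 + D)/(4 + D))*s + D = s*(8 - (-1 + D)/(4 + D)) + D = D + s*(8 - (-1 + D)/(4 + D)))
(285922 + (49*x(4, -8))*41)*(447964 + 381485) = (285922 + (49*((-8*(4 - 8) + 4*(33 + 7*(-8)))/(4 - 8)))*41)*(447964 + 381485) = (285922 + (49*((-8*(-4) + 4*(33 - 56))/(-4)))*41)*829449 = (285922 + (49*(-(32 + 4*(-23))/4))*41)*829449 = (285922 + (49*(-(32 - 92)/4))*41)*829449 = (285922 + (49*(-¼*(-60)))*41)*829449 = (285922 + (49*15)*41)*829449 = (285922 + 735*41)*829449 = (285922 + 30135)*829449 = 316057*829449 = 262153162593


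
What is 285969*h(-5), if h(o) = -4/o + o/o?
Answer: 2573721/5 ≈ 5.1474e+5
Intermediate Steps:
h(o) = 1 - 4/o (h(o) = -4/o + 1 = 1 - 4/o)
285969*h(-5) = 285969*((-4 - 5)/(-5)) = 285969*(-1/5*(-9)) = 285969*(9/5) = 2573721/5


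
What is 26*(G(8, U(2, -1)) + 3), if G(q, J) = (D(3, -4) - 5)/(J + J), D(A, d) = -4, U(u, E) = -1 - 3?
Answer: 429/4 ≈ 107.25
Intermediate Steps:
U(u, E) = -4
G(q, J) = -9/(2*J) (G(q, J) = (-4 - 5)/(J + J) = -9*1/(2*J) = -9/(2*J))
26*(G(8, U(2, -1)) + 3) = 26*(-9/2/(-4) + 3) = 26*(-9/2*(-¼) + 3) = 26*(9/8 + 3) = 26*(33/8) = 429/4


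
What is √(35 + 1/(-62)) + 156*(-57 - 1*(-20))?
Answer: -5772 + 3*√14942/62 ≈ -5766.1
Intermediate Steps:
√(35 + 1/(-62)) + 156*(-57 - 1*(-20)) = √(35 - 1/62) + 156*(-57 + 20) = √(2169/62) + 156*(-37) = 3*√14942/62 - 5772 = -5772 + 3*√14942/62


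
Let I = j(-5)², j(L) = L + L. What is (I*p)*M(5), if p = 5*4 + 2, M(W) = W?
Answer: 11000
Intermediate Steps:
j(L) = 2*L
I = 100 (I = (2*(-5))² = (-10)² = 100)
p = 22 (p = 20 + 2 = 22)
(I*p)*M(5) = (100*22)*5 = 2200*5 = 11000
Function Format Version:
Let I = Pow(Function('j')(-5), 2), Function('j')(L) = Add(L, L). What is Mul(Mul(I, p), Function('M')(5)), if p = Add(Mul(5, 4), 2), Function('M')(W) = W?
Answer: 11000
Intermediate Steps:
Function('j')(L) = Mul(2, L)
I = 100 (I = Pow(Mul(2, -5), 2) = Pow(-10, 2) = 100)
p = 22 (p = Add(20, 2) = 22)
Mul(Mul(I, p), Function('M')(5)) = Mul(Mul(100, 22), 5) = Mul(2200, 5) = 11000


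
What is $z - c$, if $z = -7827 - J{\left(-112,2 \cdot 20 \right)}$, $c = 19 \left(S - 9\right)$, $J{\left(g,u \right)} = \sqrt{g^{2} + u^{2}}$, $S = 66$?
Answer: $-8910 - 8 \sqrt{221} \approx -9028.9$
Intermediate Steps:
$c = 1083$ ($c = 19 \left(66 - 9\right) = 19 \cdot 57 = 1083$)
$z = -7827 - 8 \sqrt{221}$ ($z = -7827 - \sqrt{\left(-112\right)^{2} + \left(2 \cdot 20\right)^{2}} = -7827 - \sqrt{12544 + 40^{2}} = -7827 - \sqrt{12544 + 1600} = -7827 - \sqrt{14144} = -7827 - 8 \sqrt{221} \approx -7945.9$)
$z - c = \left(-7827 - 8 \sqrt{221}\right) - 1083 = -8910 - 8 \sqrt{221}$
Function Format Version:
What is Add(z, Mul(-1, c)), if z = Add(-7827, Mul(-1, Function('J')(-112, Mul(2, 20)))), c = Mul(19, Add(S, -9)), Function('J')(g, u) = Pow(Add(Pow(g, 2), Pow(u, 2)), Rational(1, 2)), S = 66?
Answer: Add(-8910, Mul(-8, Pow(221, Rational(1, 2)))) ≈ -9028.9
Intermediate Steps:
c = 1083 (c = Mul(19, Add(66, -9)) = Mul(19, 57) = 1083)
z = Add(-7827, Mul(-8, Pow(221, Rational(1, 2)))) (z = Add(-7827, Mul(-1, Pow(Add(Pow(-112, 2), Pow(Mul(2, 20), 2)), Rational(1, 2)))) = Add(-7827, Mul(-1, Pow(Add(12544, Pow(40, 2)), Rational(1, 2)))) = Add(-7827, Mul(-1, Pow(Add(12544, 1600), Rational(1, 2)))) = Add(-7827, Mul(-1, Pow(14144, Rational(1, 2)))) = Add(-7827, Mul(-1, Mul(8, Pow(221, Rational(1, 2))))) = Add(-7827, Mul(-8, Pow(221, Rational(1, 2)))) ≈ -7945.9)
Add(z, Mul(-1, c)) = Add(Add(-7827, Mul(-8, Pow(221, Rational(1, 2)))), Mul(-1, 1083)) = Add(Add(-7827, Mul(-8, Pow(221, Rational(1, 2)))), -1083) = Add(-8910, Mul(-8, Pow(221, Rational(1, 2))))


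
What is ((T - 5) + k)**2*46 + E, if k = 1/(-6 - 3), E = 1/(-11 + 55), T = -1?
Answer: 6122681/3564 ≈ 1717.9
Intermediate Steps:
E = 1/44 ≈ 0.022727
k = -1/9 (k = 1/(-9) = -1/9 ≈ -0.11111)
((T - 5) + k)**2*46 + E = ((-1 - 5) - 1/9)**2*46 + 1/44 = (-6 - 1/9)**2*46 + 1/44 = (-55/9)**2*46 + 1/44 = (3025/81)*46 + 1/44 = 139150/81 + 1/44 = 6122681/3564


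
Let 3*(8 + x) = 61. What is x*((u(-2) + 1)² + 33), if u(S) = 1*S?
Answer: 1258/3 ≈ 419.33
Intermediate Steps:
x = 37/3 (x = -8 + (⅓)*61 = -8 + 61/3 = 37/3 ≈ 12.333)
u(S) = S
x*((u(-2) + 1)² + 33) = 37*((-2 + 1)² + 33)/3 = 37*((-1)² + 33)/3 = 37*(1 + 33)/3 = (37/3)*34 = 1258/3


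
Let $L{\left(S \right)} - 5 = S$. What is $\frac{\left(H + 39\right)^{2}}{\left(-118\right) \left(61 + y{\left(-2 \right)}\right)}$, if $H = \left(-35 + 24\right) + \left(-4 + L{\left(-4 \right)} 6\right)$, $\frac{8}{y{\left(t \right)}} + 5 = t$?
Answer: $- \frac{3150}{24721} \approx -0.12742$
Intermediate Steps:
$L{\left(S \right)} = 5 + S$
$y{\left(t \right)} = \frac{8}{-5 + t}$
$H = -9$ ($H = \left(-35 + 24\right) - \left(4 - \left(5 - 4\right) 6\right) = -11 + \left(-4 + 1 \cdot 6\right) = -11 + \left(-4 + 6\right) = -11 + 2 = -9$)
$\frac{\left(H + 39\right)^{2}}{\left(-118\right) \left(61 + y{\left(-2 \right)}\right)} = \frac{\left(-9 + 39\right)^{2}}{\left(-118\right) \left(61 + \frac{8}{-5 - 2}\right)} = \frac{30^{2}}{\left(-118\right) \left(61 + \frac{8}{-7}\right)} = \frac{900}{\left(-118\right) \left(61 + 8 \left(- \frac{1}{7}\right)\right)} = \frac{900}{\left(-118\right) \left(61 - \frac{8}{7}\right)} = \frac{900}{\left(-118\right) \frac{419}{7}} = \frac{900}{- \frac{49442}{7}} = 900 \left(- \frac{7}{49442}\right) = - \frac{3150}{24721}$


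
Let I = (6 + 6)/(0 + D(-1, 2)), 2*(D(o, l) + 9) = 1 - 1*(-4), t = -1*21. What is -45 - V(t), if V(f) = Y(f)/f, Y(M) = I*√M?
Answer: -45 - 8*I*√21/91 ≈ -45.0 - 0.40286*I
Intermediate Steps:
t = -21
D(o, l) = -13/2 (D(o, l) = -9 + (1 - 1*(-4))/2 = -9 + (1 + 4)/2 = -9 + (½)*5 = -9 + 5/2 = -13/2)
I = -24/13 (I = (6 + 6)/(0 - 13/2) = 12/(-13/2) = 12*(-2/13) = -24/13 ≈ -1.8462)
Y(M) = -24*√M/13
V(f) = -24/(13*√f) (V(f) = (-24*√f/13)/f = -24/(13*√f))
-45 - V(t) = -45 - (-24)/(13*√(-21)) = -45 - (-24)*(-I*√21/21)/13 = -45 - 8*I*√21/91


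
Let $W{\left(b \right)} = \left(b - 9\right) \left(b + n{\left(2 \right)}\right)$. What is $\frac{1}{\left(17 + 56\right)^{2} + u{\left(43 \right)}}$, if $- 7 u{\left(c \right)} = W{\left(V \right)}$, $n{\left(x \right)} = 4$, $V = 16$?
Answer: $\frac{1}{5309} \approx 0.00018836$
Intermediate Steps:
$W{\left(b \right)} = \left(-9 + b\right) \left(4 + b\right)$ ($W{\left(b \right)} = \left(b - 9\right) \left(b + 4\right) = \left(-9 + b\right) \left(4 + b\right)$)
$u{\left(c \right)} = -20$ ($u{\left(c \right)} = - \frac{-36 + 16^{2} - 80}{7} = - \frac{-36 + 256 - 80}{7} = \left(- \frac{1}{7}\right) 140 = -20$)
$\frac{1}{\left(17 + 56\right)^{2} + u{\left(43 \right)}} = \frac{1}{\left(17 + 56\right)^{2} - 20} = \frac{1}{73^{2} - 20} = \frac{1}{5329 - 20} = \frac{1}{5309}$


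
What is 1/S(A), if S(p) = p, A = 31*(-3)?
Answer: -1/93 ≈ -0.010753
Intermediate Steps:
A = -93
1/S(A) = 1/(-93) = -1/93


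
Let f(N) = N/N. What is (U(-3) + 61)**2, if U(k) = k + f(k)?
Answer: 3481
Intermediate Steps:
f(N) = 1
U(k) = 1 + k (U(k) = k + 1 = 1 + k)
(U(-3) + 61)**2 = ((1 - 3) + 61)**2 = (-2 + 61)**2 = 59**2 = 3481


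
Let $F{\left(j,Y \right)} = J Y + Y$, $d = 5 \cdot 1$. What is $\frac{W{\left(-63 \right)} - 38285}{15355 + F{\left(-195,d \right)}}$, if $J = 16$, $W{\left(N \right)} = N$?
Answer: $- \frac{9587}{3860} \approx -2.4837$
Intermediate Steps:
$d = 5$
$F{\left(j,Y \right)} = 17 Y$ ($F{\left(j,Y \right)} = 16 Y + Y = 17 Y$)
$\frac{W{\left(-63 \right)} - 38285}{15355 + F{\left(-195,d \right)}} = \frac{-63 - 38285}{15355 + 17 \cdot 5} = - \frac{38348}{15355 + 85} = - \frac{38348}{15440} = \left(-38348\right) \frac{1}{15440} = - \frac{9587}{3860}$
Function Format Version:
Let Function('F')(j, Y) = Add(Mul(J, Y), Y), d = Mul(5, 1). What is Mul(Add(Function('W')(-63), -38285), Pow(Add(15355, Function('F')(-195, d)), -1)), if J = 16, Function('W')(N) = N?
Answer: Rational(-9587, 3860) ≈ -2.4837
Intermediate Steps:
d = 5
Function('F')(j, Y) = Mul(17, Y) (Function('F')(j, Y) = Add(Mul(16, Y), Y) = Mul(17, Y))
Mul(Add(Function('W')(-63), -38285), Pow(Add(15355, Function('F')(-195, d)), -1)) = Mul(Add(-63, -38285), Pow(Add(15355, Mul(17, 5)), -1)) = Mul(-38348, Pow(Add(15355, 85), -1)) = Mul(-38348, Pow(15440, -1)) = Mul(-38348, Rational(1, 15440)) = Rational(-9587, 3860)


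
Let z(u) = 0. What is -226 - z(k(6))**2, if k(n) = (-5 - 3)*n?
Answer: -226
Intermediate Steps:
k(n) = -8*n
-226 - z(k(6))**2 = -226 - 1*0**2 = -226 - 1*0 = -226 + 0 = -226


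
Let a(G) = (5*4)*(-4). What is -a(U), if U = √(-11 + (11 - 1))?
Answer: 80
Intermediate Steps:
U = I (U = √(-11 + 10) = √(-1) = I ≈ 1.0*I)
a(G) = -80 (a(G) = 20*(-4) = -80)
-a(U) = -1*(-80) = 80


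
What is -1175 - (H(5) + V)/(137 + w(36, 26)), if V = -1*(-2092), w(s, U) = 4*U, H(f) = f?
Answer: -285272/241 ≈ -1183.7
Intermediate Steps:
V = 2092
-1175 - (H(5) + V)/(137 + w(36, 26)) = -1175 - (5 + 2092)/(137 + 4*26) = -1175 - 2097/(137 + 104) = -1175 - 2097/241 = -285272/241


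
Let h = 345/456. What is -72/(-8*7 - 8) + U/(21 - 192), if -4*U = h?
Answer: 117079/103968 ≈ 1.1261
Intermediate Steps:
h = 115/152 (h = 345*(1/456) = 115/152 ≈ 0.75658)
U = -115/608 (U = -¼*115/152 = -115/608 ≈ -0.18914)
-72/(-8*7 - 8) + U/(21 - 192) = -72/(-8*7 - 8) - 115/(608*(21 - 192)) = -72/(-56 - 8) - 115/608/(-171) = -72/(-64) - 115/608*(-1/171) = -72*(-1/64) + 115/103968 = 9/8 + 115/103968 = 117079/103968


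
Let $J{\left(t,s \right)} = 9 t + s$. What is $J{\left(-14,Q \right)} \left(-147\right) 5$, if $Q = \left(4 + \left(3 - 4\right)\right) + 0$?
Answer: $90405$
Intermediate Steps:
$Q = 3$ ($Q = \left(4 + \left(3 - 4\right)\right) + 0 = \left(4 - 1\right) + 0 = 3 + 0 = 3$)
$J{\left(t,s \right)} = s + 9 t$
$J{\left(-14,Q \right)} \left(-147\right) 5 = \left(3 + 9 \left(-14\right)\right) \left(-147\right) 5 = \left(3 - 126\right) \left(-147\right) 5 = \left(-123\right) \left(-147\right) 5 = 18081 \cdot 5 = 90405$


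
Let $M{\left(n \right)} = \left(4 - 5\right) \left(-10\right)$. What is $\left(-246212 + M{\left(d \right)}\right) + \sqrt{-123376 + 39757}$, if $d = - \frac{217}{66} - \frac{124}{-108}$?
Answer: $-246202 + 3 i \sqrt{9291} \approx -2.462 \cdot 10^{5} + 289.17 i$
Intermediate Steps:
$d = - \frac{1271}{594}$ ($d = \left(-217\right) \frac{1}{66} - - \frac{31}{27} = - \frac{217}{66} + \frac{31}{27} = - \frac{1271}{594} \approx -2.1397$)
$M{\left(n \right)} = 10$ ($M{\left(n \right)} = \left(-1\right) \left(-10\right) = 10$)
$\left(-246212 + M{\left(d \right)}\right) + \sqrt{-123376 + 39757} = \left(-246212 + 10\right) + \sqrt{-123376 + 39757} = -246202 + \sqrt{-83619} = -246202 + 3 i \sqrt{9291}$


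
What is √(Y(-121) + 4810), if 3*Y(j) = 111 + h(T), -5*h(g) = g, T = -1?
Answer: √1090590/15 ≈ 69.621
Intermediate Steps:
h(g) = -g/5
Y(j) = 556/15 (Y(j) = (111 - ⅕*(-1))/3 = (111 + ⅕)/3 = (⅓)*(556/5) = 556/15)
√(Y(-121) + 4810) = √(556/15 + 4810) = √(72706/15) = √1090590/15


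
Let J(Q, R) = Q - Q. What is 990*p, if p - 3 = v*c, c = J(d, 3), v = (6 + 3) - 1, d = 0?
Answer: 2970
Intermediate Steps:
J(Q, R) = 0
v = 8 (v = 9 - 1 = 8)
c = 0
p = 3 (p = 3 + 8*0 = 3 + 0 = 3)
990*p = 990*3 = 2970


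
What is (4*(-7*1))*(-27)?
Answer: 756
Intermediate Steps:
(4*(-7*1))*(-27) = (4*(-7))*(-27) = -28*(-27) = 756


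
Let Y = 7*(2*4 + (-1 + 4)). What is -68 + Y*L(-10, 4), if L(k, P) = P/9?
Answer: -304/9 ≈ -33.778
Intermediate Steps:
L(k, P) = P/9 (L(k, P) = P*(⅑) = P/9)
Y = 77 (Y = 7*(8 + 3) = 7*11 = 77)
-68 + Y*L(-10, 4) = -68 + 77*((⅑)*4) = -68 + 77*(4/9) = -68 + 308/9 = -304/9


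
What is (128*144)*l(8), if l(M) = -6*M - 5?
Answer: -976896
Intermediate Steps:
l(M) = -5 - 6*M
(128*144)*l(8) = (128*144)*(-5 - 6*8) = 18432*(-5 - 48) = 18432*(-53) = -976896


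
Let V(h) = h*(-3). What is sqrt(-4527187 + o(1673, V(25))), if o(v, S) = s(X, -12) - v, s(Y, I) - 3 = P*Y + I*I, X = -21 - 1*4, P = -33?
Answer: 4*I*sqrt(282993) ≈ 2127.9*I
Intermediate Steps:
V(h) = -3*h
X = -25 (X = -21 - 4 = -25)
s(Y, I) = 3 + I**2 - 33*Y (s(Y, I) = 3 + (-33*Y + I*I) = 3 + (-33*Y + I**2) = 3 + (I**2 - 33*Y) = 3 + I**2 - 33*Y)
o(v, S) = 972 - v (o(v, S) = (3 + (-12)**2 - 33*(-25)) - v = (3 + 144 + 825) - v = 972 - v)
sqrt(-4527187 + o(1673, V(25))) = sqrt(-4527187 + (972 - 1*1673)) = sqrt(-4527187 + (972 - 1673)) = sqrt(-4527187 - 701) = sqrt(-4527888) = 4*I*sqrt(282993)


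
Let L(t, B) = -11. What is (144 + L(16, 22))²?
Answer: 17689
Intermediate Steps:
(144 + L(16, 22))² = (144 - 11)² = 133² = 17689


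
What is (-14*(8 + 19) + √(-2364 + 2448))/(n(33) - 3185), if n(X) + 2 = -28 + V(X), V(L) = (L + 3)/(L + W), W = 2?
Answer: 13230/112489 - 70*√21/112489 ≈ 0.11476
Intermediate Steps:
V(L) = (3 + L)/(2 + L) (V(L) = (L + 3)/(L + 2) = (3 + L)/(2 + L))
n(X) = -30 + (3 + X)/(2 + X) (n(X) = -2 + (-28 + (3 + X)/(2 + X)) = -30 + (3 + X)/(2 + X))
(-14*(8 + 19) + √(-2364 + 2448))/(n(33) - 3185) = (-14*(8 + 19) + √(-2364 + 2448))/((-57 - 29*33)/(2 + 33) - 3185) = (-14*27 + √84)/((-57 - 957)/35 - 3185) = (-378 + 2*√21)/((1/35)*(-1014) - 3185) = (-378 + 2*√21)/(-1014/35 - 3185) = (-378 + 2*√21)/(-112489/35) = (-378 + 2*√21)*(-35/112489) = 13230/112489 - 70*√21/112489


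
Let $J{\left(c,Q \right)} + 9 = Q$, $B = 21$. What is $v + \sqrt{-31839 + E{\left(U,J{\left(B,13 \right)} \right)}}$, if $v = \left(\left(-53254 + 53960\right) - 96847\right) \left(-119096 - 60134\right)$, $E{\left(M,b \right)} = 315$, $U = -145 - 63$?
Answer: $17231351430 + 2 i \sqrt{7881} \approx 1.7231 \cdot 10^{10} + 177.55 i$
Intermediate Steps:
$J{\left(c,Q \right)} = -9 + Q$
$U = -208$ ($U = -145 - 63 = -208$)
$v = 17231351430$ ($v = \left(706 - 96847\right) \left(-179230\right) = \left(-96141\right) \left(-179230\right) = 17231351430$)
$v + \sqrt{-31839 + E{\left(U,J{\left(B,13 \right)} \right)}} = 17231351430 + \sqrt{-31839 + 315} = 17231351430 + \sqrt{-31524} = 17231351430 + 2 i \sqrt{7881}$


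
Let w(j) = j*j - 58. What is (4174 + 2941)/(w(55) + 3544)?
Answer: 7115/6511 ≈ 1.0928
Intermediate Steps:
w(j) = -58 + j² (w(j) = j² - 58 = -58 + j²)
(4174 + 2941)/(w(55) + 3544) = (4174 + 2941)/((-58 + 55²) + 3544) = 7115/((-58 + 3025) + 3544) = 7115/(2967 + 3544) = 7115/6511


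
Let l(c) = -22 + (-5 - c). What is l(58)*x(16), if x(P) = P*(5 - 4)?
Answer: -1360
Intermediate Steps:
x(P) = P (x(P) = P*1 = P)
l(c) = -27 - c
l(58)*x(16) = (-27 - 1*58)*16 = (-27 - 58)*16 = -85*16 = -1360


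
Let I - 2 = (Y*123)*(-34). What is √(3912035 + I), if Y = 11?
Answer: √3866035 ≈ 1966.2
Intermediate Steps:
I = -46000 (I = 2 + (11*123)*(-34) = 2 + 1353*(-34) = 2 - 46002 = -46000)
√(3912035 + I) = √(3912035 - 46000) = √3866035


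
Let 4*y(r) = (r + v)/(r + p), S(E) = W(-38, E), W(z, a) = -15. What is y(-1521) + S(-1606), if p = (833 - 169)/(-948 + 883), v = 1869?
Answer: -1498590/99529 ≈ -15.057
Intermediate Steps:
p = -664/65 (p = 664/(-65) = 664*(-1/65) = -664/65 ≈ -10.215)
S(E) = -15
y(r) = (1869 + r)/(4*(-664/65 + r)) (y(r) = ((r + 1869)/(r - 664/65))/4 = ((1869 + r)/(-664/65 + r))/4 = (1869 + r)/(4*(-664/65 + r)))
y(-1521) + S(-1606) = 65*(1869 - 1521)/(4*(-664 + 65*(-1521))) - 15 = (65/4)*348/(-664 - 98865) - 15 = (65/4)*348/(-99529) - 15 = (65/4)*(-1/99529)*348 - 15 = -5655/99529 - 15 = -1498590/99529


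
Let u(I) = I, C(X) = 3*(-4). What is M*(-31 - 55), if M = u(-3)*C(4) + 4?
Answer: -3440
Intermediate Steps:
C(X) = -12
M = 40 (M = -3*(-12) + 4 = 36 + 4 = 40)
M*(-31 - 55) = 40*(-31 - 55) = 40*(-86) = -3440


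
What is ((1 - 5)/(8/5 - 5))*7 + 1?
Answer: 157/17 ≈ 9.2353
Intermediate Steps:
((1 - 5)/(8/5 - 5))*7 + 1 = -4/(8*(⅕) - 5)*7 + 1 = -4/(8/5 - 5)*7 + 1 = -4/(-17/5)*7 + 1 = -4*(-5/17)*7 + 1 = (20/17)*7 + 1 = 140/17 + 1 = 157/17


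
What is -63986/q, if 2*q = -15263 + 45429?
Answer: -63986/15083 ≈ -4.2423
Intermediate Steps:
q = 15083 (q = (-15263 + 45429)/2 = (½)*30166 = 15083)
-63986/q = -63986/15083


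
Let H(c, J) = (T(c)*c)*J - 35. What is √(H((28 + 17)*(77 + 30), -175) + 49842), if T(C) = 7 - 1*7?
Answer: √49807 ≈ 223.17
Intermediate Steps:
T(C) = 0 (T(C) = 7 - 7 = 0)
H(c, J) = -35 (H(c, J) = (0*c)*J - 35 = 0*J - 35 = 0 - 35 = -35)
√(H((28 + 17)*(77 + 30), -175) + 49842) = √(-35 + 49842) = √49807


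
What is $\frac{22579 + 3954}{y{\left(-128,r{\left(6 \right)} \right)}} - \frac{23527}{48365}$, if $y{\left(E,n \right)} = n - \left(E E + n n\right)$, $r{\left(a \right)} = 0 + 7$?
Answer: $- \frac{1669723047}{794443490} \approx -2.1018$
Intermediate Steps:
$r{\left(a \right)} = 7$
$y{\left(E,n \right)} = n - E^{2} - n^{2}$ ($y{\left(E,n \right)} = n - \left(E^{2} + n^{2}\right) = n - E^{2} - n^{2}$)
$\frac{22579 + 3954}{y{\left(-128,r{\left(6 \right)} \right)}} - \frac{23527}{48365} = \frac{22579 + 3954}{7 - \left(-128\right)^{2} - 7^{2}} - \frac{23527}{48365} = \frac{26533}{7 - 16384 - 49} - \frac{23527}{48365} = \frac{26533}{-16426} - \frac{23527}{48365} = 26533 \left(- \frac{1}{16426}\right) - \frac{23527}{48365} = - \frac{26533}{16426} - \frac{23527}{48365} = - \frac{1669723047}{794443490}$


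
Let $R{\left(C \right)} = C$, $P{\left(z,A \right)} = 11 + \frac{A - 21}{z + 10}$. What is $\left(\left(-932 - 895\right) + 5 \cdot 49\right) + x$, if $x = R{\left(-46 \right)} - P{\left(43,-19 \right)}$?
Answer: $- \frac{86827}{53} \approx -1638.2$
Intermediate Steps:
$P{\left(z,A \right)} = 11 + \frac{-21 + A}{10 + z}$
$x = - \frac{2981}{53}$ ($x = -46 - \frac{89 - 19 + 11 \cdot 43}{10 + 43} = -46 - \frac{89 - 19 + 473}{53} = -46 - \frac{1}{53} \cdot 543 = -46 - \frac{543}{53} = - \frac{2981}{53} \approx -56.245$)
$\left(\left(-932 - 895\right) + 5 \cdot 49\right) + x = \left(\left(-932 - 895\right) + 5 \cdot 49\right) - \frac{2981}{53} = \left(-1827 + 245\right) - \frac{2981}{53} = -1582 - \frac{2981}{53} = - \frac{86827}{53}$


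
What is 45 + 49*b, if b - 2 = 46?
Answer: 2397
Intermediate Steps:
b = 48 (b = 2 + 46 = 48)
45 + 49*b = 45 + 49*48 = 45 + 2352 = 2397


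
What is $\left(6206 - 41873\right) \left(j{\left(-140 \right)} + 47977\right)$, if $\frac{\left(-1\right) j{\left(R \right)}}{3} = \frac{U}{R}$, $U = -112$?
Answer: $- \frac{8555550291}{5} \approx -1.7111 \cdot 10^{9}$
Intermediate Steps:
$j{\left(R \right)} = \frac{336}{R}$ ($j{\left(R \right)} = - 3 \left(- \frac{112}{R}\right) = \frac{336}{R}$)
$\left(6206 - 41873\right) \left(j{\left(-140 \right)} + 47977\right) = \left(6206 - 41873\right) \left(\frac{336}{-140} + 47977\right) = - 35667 \left(336 \left(- \frac{1}{140}\right) + 47977\right) = - 35667 \left(- \frac{12}{5} + 47977\right) = \left(-35667\right) \frac{239873}{5} = - \frac{8555550291}{5}$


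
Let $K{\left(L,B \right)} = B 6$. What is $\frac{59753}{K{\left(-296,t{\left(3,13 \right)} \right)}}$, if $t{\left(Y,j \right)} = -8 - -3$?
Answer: $- \frac{59753}{30} \approx -1991.8$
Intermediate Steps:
$t{\left(Y,j \right)} = -5$ ($t{\left(Y,j \right)} = -8 + 3 = -5$)
$K{\left(L,B \right)} = 6 B$
$\frac{59753}{K{\left(-296,t{\left(3,13 \right)} \right)}} = \frac{59753}{6 \left(-5\right)} = \frac{59753}{-30} = 59753 \left(- \frac{1}{30}\right) = - \frac{59753}{30}$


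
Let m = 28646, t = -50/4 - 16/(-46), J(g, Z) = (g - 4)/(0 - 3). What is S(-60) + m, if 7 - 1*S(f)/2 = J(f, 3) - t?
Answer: 1972919/69 ≈ 28593.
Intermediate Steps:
J(g, Z) = 4/3 - g/3 (J(g, Z) = (-4 + g)/(-3) = (-4 + g)*(-⅓) = 4/3 - g/3)
t = -559/46 (t = -50*¼ - 16*(-1/46) = -25/2 + 8/23 = -559/46 ≈ -12.152)
S(f) = -895/69 + 2*f/3 (S(f) = 14 - 2*((4/3 - f/3) - 1*(-559/46)) = 14 - 2*((4/3 - f/3) + 559/46) = 14 - 2*(1861/138 - f/3) = 14 + (-1861/69 + 2*f/3) = -895/69 + 2*f/3)
S(-60) + m = (-895/69 + (⅔)*(-60)) + 28646 = (-895/69 - 40) + 28646 = -3655/69 + 28646 = 1972919/69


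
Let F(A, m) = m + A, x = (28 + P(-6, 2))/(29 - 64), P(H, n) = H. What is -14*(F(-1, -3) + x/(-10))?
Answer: 1378/25 ≈ 55.120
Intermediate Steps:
x = -22/35 (x = (28 - 6)/(29 - 64) = 22/(-35) = 22*(-1/35) = -22/35 ≈ -0.62857)
F(A, m) = A + m
-14*(F(-1, -3) + x/(-10)) = -14*((-1 - 3) - 22/35/(-10)) = -14*(-4 - 22/35*(-1/10)) = -14*(-4 + 11/175) = -14*(-689/175) = 1378/25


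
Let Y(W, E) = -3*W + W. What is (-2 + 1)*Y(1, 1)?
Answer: 2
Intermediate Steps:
Y(W, E) = -2*W
(-2 + 1)*Y(1, 1) = (-2 + 1)*(-2*1) = -1*(-2) = 2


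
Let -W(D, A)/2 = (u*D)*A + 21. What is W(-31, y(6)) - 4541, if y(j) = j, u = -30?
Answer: -15743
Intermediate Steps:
W(D, A) = -42 + 60*A*D (W(D, A) = -2*((-30*D)*A + 21) = -2*(-30*A*D + 21) = -2*(21 - 30*A*D) = -42 + 60*A*D)
W(-31, y(6)) - 4541 = (-42 + 60*6*(-31)) - 4541 = (-42 - 11160) - 4541 = -11202 - 4541 = -15743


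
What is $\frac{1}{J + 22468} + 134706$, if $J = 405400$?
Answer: $\frac{57636386809}{427868} \approx 1.3471 \cdot 10^{5}$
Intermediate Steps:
$\frac{1}{J + 22468} + 134706 = \frac{1}{405400 + 22468} + 134706 = \frac{1}{427868} + 134706 = \frac{57636386809}{427868}$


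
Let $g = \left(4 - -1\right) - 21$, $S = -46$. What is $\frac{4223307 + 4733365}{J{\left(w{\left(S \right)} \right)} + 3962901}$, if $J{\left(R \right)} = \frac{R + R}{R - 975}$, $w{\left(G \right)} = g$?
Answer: $\frac{8876061952}{3927234923} \approx 2.2601$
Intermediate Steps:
$g = -16$ ($g = \left(4 + 1\right) - 21 = 5 - 21 = -16$)
$w{\left(G \right)} = -16$
$J{\left(R \right)} = \frac{2 R}{-975 + R}$
$\frac{4223307 + 4733365}{J{\left(w{\left(S \right)} \right)} + 3962901} = \frac{4223307 + 4733365}{2 \left(-16\right) \frac{1}{-975 - 16} + 3962901} = \frac{8956672}{2 \left(-16\right) \frac{1}{-991} + 3962901} = \frac{8956672}{2 \left(-16\right) \left(- \frac{1}{991}\right) + 3962901} = \frac{8956672}{\frac{32}{991} + 3962901} = \frac{8956672}{\frac{3927234923}{991}} = 8956672 \cdot \frac{991}{3927234923} = \frac{8876061952}{3927234923}$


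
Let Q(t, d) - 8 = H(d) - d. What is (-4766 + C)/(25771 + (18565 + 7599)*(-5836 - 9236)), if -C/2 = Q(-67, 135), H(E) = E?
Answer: 4782/394318037 ≈ 1.2127e-5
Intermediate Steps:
Q(t, d) = 8 (Q(t, d) = 8 + (d - d) = 8 + 0 = 8)
C = -16 (C = -2*8 = -16)
(-4766 + C)/(25771 + (18565 + 7599)*(-5836 - 9236)) = (-4766 - 16)/(25771 + (18565 + 7599)*(-5836 - 9236)) = -4782/(25771 + 26164*(-15072)) = -4782/(25771 - 394343808) = -4782/(-394318037) = -4782*(-1/394318037) = 4782/394318037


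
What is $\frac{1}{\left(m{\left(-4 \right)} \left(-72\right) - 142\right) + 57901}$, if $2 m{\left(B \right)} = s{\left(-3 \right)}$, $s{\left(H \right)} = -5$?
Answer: $\frac{1}{57939} \approx 1.726 \cdot 10^{-5}$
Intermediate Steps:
$m{\left(B \right)} = - \frac{5}{2}$ ($m{\left(B \right)} = \frac{1}{2} \left(-5\right) = - \frac{5}{2}$)
$\frac{1}{\left(m{\left(-4 \right)} \left(-72\right) - 142\right) + 57901} = \frac{1}{\left(\left(- \frac{5}{2}\right) \left(-72\right) - 142\right) + 57901} = \frac{1}{\left(180 - 142\right) + 57901} = \frac{1}{38 + 57901} = \frac{1}{57939}$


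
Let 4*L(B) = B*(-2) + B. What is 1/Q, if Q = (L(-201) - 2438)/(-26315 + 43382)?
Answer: -68268/9551 ≈ -7.1477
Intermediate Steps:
L(B) = -B/4 (L(B) = (B*(-2) + B)/4 = (-2*B + B)/4 = (-B)/4 = -B/4)
Q = -9551/68268 (Q = (-1/4*(-201) - 2438)/(-26315 + 43382) = (201/4 - 2438)/17067 = -9551/4*1/17067 = -9551/68268 ≈ -0.13990)
1/Q = 1/(-9551/68268) = -68268/9551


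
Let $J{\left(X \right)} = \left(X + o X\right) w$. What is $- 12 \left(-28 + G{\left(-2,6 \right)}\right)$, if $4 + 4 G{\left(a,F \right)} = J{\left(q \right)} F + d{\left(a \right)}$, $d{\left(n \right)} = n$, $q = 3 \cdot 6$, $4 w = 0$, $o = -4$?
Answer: $354$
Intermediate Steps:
$w = 0$ ($w = \frac{1}{4} \cdot 0 = 0$)
$q = 18$
$J{\left(X \right)} = 0$ ($J{\left(X \right)} = \left(X - 4 X\right) 0 = - 3 X 0 = 0$)
$G{\left(a,F \right)} = -1 + \frac{a}{4}$ ($G{\left(a,F \right)} = -1 + \frac{0 F + a}{4} = -1 + \frac{0 + a}{4} = -1 + \frac{a}{4}$)
$- 12 \left(-28 + G{\left(-2,6 \right)}\right) = - 12 \left(-28 + \left(-1 + \frac{1}{4} \left(-2\right)\right)\right) = - 12 \left(-28 - \frac{3}{2}\right) = \left(-12\right) \left(- \frac{59}{2}\right) = 354$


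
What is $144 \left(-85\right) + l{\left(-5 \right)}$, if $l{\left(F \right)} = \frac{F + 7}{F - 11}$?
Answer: $- \frac{97921}{8} \approx -12240.0$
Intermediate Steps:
$l{\left(F \right)} = \frac{7 + F}{-11 + F}$
$144 \left(-85\right) + l{\left(-5 \right)} = 144 \left(-85\right) + \frac{7 - 5}{-11 - 5} = -12240 + \frac{1}{-16} \cdot 2 = -12240 - \frac{1}{8} = - \frac{97921}{8}$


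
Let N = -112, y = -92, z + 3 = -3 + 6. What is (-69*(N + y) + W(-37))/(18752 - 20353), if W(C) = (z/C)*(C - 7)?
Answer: -14076/1601 ≈ -8.7920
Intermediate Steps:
z = 0 (z = -3 + (-3 + 6) = -3 + 3 = 0)
W(C) = 0 (W(C) = (0/C)*(C - 7) = 0*(-7 + C) = 0)
(-69*(N + y) + W(-37))/(18752 - 20353) = (-69*(-112 - 92) + 0)/(18752 - 20353) = (-69*(-204) + 0)/(-1601) = (14076 + 0)*(-1/1601) = 14076*(-1/1601) = -14076/1601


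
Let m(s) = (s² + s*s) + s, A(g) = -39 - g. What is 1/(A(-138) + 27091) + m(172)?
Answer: 1613454601/27190 ≈ 59340.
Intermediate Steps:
m(s) = s + 2*s² (m(s) = (s² + s²) + s = 2*s² + s = s + 2*s²)
1/(A(-138) + 27091) + m(172) = 1/((-39 - 1*(-138)) + 27091) + 172*(1 + 2*172) = 1/((-39 + 138) + 27091) + 172*(1 + 344) = 1/(99 + 27091) + 172*345 = 1/27190 + 59340 = 1613454601/27190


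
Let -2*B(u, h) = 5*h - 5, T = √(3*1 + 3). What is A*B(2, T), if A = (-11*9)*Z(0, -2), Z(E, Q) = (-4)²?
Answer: -3960 + 3960*√6 ≈ 5740.0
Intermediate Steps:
T = √6 (T = √(3 + 3) = √6 ≈ 2.4495)
B(u, h) = 5/2 - 5*h/2 (B(u, h) = -(5*h - 5)/2 = -(-5 + 5*h)/2 = 5/2 - 5*h/2)
Z(E, Q) = 16
A = -1584 (A = -11*9*16 = -99*16 = -1584)
A*B(2, T) = -1584*(5/2 - 5*√6/2) = -3960 + 3960*√6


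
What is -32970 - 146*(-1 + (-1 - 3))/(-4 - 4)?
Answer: -132245/4 ≈ -33061.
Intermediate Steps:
-32970 - 146*(-1 + (-1 - 3))/(-4 - 4) = -32970 - 146*(-1 - 4)/(-8) = -32970 - (-730)*(-1)/8 = -32970 - 146*5/8 = -32970 - 365/4 = -132245/4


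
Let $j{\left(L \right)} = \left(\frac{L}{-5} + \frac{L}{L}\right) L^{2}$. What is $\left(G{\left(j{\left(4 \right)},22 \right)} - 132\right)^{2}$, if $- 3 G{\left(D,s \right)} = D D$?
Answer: $\frac{103144336}{5625} \approx 18337.0$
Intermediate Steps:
$j{\left(L \right)} = L^{2} \left(1 - \frac{L}{5}\right)$ ($j{\left(L \right)} = \left(L \left(- \frac{1}{5}\right) + 1\right) L^{2} = \left(- \frac{L}{5} + 1\right) L^{2} = \left(1 - \frac{L}{5}\right) L^{2} = L^{2} \left(1 - \frac{L}{5}\right)$)
$G{\left(D,s \right)} = - \frac{D^{2}}{3}$ ($G{\left(D,s \right)} = - \frac{D D}{3} = - \frac{D^{2}}{3}$)
$\left(G{\left(j{\left(4 \right)},22 \right)} - 132\right)^{2} = \left(- \frac{\left(\frac{4^{2} \left(5 - 4\right)}{5}\right)^{2}}{3} - 132\right)^{2} = \left(- \frac{\left(\frac{1}{5} \cdot 16 \left(5 - 4\right)\right)^{2}}{3} - 132\right)^{2} = \left(- \frac{\left(\frac{1}{5} \cdot 16 \cdot 1\right)^{2}}{3} - 132\right)^{2} = \left(- \frac{\left(\frac{16}{5}\right)^{2}}{3} - 132\right)^{2} = \left(\left(- \frac{1}{3}\right) \frac{256}{25} - 132\right)^{2} = \left(- \frac{256}{75} - 132\right)^{2} = \left(- \frac{10156}{75}\right)^{2} = \frac{103144336}{5625}$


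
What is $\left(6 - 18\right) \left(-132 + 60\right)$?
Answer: $864$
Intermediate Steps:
$\left(6 - 18\right) \left(-132 + 60\right) = \left(6 - 18\right) \left(-72\right) = \left(-12\right) \left(-72\right) = 864$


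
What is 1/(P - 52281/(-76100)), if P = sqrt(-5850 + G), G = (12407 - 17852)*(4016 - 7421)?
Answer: -442064900/11926272790049671 + 144780250000*sqrt(3295)/35778818370149013 ≈ 0.00023224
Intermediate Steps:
G = 18540225 (G = -5445*(-3405) = 18540225)
P = 75*sqrt(3295) (P = sqrt(-5850 + 18540225) = sqrt(18534375) = 75*sqrt(3295) ≈ 4305.2)
1/(P - 52281/(-76100)) = 1/(75*sqrt(3295) - 52281/(-76100)) = 1/(75*sqrt(3295) - 52281*(-1/76100)) = 1/(75*sqrt(3295) + 52281/76100) = 1/(52281/76100 + 75*sqrt(3295))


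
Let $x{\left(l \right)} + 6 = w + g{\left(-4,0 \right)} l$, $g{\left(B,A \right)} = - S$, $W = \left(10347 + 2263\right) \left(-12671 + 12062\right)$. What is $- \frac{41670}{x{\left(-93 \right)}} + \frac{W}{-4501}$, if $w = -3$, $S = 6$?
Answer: $\frac{63944180}{39223} \approx 1630.3$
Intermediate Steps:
$W = -7679490$ ($W = 12610 \left(-609\right) = -7679490$)
$g{\left(B,A \right)} = -6$ ($g{\left(B,A \right)} = \left(-1\right) 6 = -6$)
$x{\left(l \right)} = -9 - 6 l$ ($x{\left(l \right)} = -6 - \left(3 + 6 l\right) = -9 - 6 l$)
$- \frac{41670}{x{\left(-93 \right)}} + \frac{W}{-4501} = - \frac{41670}{-9 - -558} - \frac{7679490}{-4501} = - \frac{41670}{-9 + 558} - - \frac{1097070}{643} = - \frac{41670}{549} + \frac{1097070}{643} = \left(-41670\right) \frac{1}{549} + \frac{1097070}{643} = - \frac{4630}{61} + \frac{1097070}{643} = \frac{63944180}{39223}$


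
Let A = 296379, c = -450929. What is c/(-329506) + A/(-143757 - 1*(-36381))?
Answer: -8206617745/5896839376 ≈ -1.3917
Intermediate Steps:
c/(-329506) + A/(-143757 - 1*(-36381)) = -450929/(-329506) + 296379/(-143757 - 1*(-36381)) = -450929*(-1/329506) + 296379/(-143757 + 36381) = 450929/329506 + 296379/(-107376) = 450929/329506 + 296379*(-1/107376) = 450929/329506 - 98793/35792 = -8206617745/5896839376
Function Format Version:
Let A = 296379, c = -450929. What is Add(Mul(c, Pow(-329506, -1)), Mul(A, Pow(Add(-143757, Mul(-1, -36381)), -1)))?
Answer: Rational(-8206617745, 5896839376) ≈ -1.3917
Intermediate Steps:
Add(Mul(c, Pow(-329506, -1)), Mul(A, Pow(Add(-143757, Mul(-1, -36381)), -1))) = Add(Mul(-450929, Pow(-329506, -1)), Mul(296379, Pow(Add(-143757, Mul(-1, -36381)), -1))) = Add(Mul(-450929, Rational(-1, 329506)), Mul(296379, Pow(Add(-143757, 36381), -1))) = Add(Rational(450929, 329506), Mul(296379, Pow(-107376, -1))) = Add(Rational(450929, 329506), Mul(296379, Rational(-1, 107376))) = Add(Rational(450929, 329506), Rational(-98793, 35792)) = Rational(-8206617745, 5896839376)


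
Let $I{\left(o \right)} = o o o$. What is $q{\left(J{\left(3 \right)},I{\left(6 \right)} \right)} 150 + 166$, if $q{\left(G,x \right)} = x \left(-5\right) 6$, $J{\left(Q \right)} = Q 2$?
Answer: $-971834$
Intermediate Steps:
$I{\left(o \right)} = o^{3}$ ($I{\left(o \right)} = o^{2} o = o^{3}$)
$J{\left(Q \right)} = 2 Q$
$q{\left(G,x \right)} = - 30 x$ ($q{\left(G,x \right)} = - 5 x 6 = - 30 x$)
$q{\left(J{\left(3 \right)},I{\left(6 \right)} \right)} 150 + 166 = - 30 \cdot 6^{3} \cdot 150 + 166 = \left(-30\right) 216 \cdot 150 + 166 = \left(-6480\right) 150 + 166 = -972000 + 166 = -971834$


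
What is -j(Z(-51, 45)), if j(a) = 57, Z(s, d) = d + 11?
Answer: -57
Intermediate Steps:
Z(s, d) = 11 + d
-j(Z(-51, 45)) = -1*57 = -57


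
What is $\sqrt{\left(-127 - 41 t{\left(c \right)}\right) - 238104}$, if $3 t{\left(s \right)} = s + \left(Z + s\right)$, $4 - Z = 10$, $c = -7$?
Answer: $\frac{i \sqrt{2141619}}{3} \approx 487.81 i$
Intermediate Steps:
$Z = -6$ ($Z = 4 - 10 = -6$)
$t{\left(s \right)} = -2 + \frac{2 s}{3}$ ($t{\left(s \right)} = \frac{s + \left(-6 + s\right)}{3} = \frac{-6 + 2 s}{3} = -2 + \frac{2 s}{3}$)
$\sqrt{\left(-127 - 41 t{\left(c \right)}\right) - 238104} = \sqrt{\left(-127 - 41 \left(-2 + \frac{2}{3} \left(-7\right)\right)\right) - 238104} = \sqrt{\left(-127 - 41 \left(-2 - \frac{14}{3}\right)\right) - 238104} = \sqrt{\left(-127 - - \frac{820}{3}\right) - 238104} = \sqrt{\left(-127 + \frac{820}{3}\right) - 238104} = \sqrt{\frac{439}{3} - 238104} = \sqrt{- \frac{713873}{3}} = \frac{i \sqrt{2141619}}{3}$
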